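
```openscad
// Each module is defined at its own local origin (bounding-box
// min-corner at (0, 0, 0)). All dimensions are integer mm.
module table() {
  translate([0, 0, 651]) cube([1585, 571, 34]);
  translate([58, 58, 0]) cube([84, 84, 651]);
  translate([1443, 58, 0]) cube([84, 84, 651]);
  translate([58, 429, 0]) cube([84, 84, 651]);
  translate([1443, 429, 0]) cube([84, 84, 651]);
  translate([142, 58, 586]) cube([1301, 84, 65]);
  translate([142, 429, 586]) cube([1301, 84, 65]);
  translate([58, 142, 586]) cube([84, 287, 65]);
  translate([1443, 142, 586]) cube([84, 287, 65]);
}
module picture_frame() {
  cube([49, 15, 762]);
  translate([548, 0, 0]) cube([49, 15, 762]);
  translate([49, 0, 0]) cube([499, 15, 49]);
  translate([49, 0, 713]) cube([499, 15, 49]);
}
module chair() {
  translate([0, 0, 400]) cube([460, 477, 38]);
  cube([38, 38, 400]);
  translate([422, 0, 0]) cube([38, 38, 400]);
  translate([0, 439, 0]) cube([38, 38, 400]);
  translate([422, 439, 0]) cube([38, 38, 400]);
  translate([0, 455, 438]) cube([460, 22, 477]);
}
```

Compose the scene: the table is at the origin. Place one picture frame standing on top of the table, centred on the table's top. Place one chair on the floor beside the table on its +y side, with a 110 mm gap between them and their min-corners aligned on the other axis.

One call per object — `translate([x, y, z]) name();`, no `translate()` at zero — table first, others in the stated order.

table();
translate([494, 278, 685]) picture_frame();
translate([0, 681, 0]) chair();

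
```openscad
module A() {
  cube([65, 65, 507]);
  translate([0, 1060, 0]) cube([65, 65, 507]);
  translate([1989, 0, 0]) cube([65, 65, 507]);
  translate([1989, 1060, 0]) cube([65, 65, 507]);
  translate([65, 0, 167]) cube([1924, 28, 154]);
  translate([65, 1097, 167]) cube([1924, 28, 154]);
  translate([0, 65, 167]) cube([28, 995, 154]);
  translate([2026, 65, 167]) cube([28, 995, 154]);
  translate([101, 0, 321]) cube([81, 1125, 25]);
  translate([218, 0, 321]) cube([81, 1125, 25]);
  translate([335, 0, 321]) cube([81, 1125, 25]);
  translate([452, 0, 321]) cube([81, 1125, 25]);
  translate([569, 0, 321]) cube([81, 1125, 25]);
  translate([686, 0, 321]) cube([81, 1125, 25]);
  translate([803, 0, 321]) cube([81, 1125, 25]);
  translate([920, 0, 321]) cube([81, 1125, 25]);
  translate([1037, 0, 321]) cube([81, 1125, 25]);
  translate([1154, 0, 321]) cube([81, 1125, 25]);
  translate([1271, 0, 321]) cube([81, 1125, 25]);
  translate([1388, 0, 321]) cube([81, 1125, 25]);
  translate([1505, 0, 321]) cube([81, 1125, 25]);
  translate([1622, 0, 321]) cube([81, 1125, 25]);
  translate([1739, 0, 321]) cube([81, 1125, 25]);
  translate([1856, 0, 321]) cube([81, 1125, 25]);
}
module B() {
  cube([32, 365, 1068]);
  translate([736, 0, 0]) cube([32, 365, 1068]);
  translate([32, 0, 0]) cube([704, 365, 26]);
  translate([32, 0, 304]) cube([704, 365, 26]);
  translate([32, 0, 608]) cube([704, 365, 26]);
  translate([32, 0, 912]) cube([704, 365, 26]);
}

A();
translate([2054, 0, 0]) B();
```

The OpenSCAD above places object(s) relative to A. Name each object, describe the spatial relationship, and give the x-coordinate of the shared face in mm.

The bed frame's +x face and the bookshelf's −x face are both at x = 2054 mm.

A is a bed frame. B is a bookshelf. The bookshelf is against the bed frame's +x side, with their −y faces flush. The x-coordinate of the shared face is 2054 mm.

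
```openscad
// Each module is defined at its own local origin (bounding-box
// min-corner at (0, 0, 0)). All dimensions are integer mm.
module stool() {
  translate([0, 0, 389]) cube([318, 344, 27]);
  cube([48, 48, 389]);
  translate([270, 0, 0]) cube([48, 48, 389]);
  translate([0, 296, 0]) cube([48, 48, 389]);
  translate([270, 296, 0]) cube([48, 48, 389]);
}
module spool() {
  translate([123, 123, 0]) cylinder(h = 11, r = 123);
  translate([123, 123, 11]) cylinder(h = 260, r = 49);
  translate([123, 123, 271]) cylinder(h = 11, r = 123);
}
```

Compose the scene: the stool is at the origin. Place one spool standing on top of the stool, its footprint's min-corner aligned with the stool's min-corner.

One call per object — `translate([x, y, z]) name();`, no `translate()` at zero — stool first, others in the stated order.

stool();
translate([0, 0, 416]) spool();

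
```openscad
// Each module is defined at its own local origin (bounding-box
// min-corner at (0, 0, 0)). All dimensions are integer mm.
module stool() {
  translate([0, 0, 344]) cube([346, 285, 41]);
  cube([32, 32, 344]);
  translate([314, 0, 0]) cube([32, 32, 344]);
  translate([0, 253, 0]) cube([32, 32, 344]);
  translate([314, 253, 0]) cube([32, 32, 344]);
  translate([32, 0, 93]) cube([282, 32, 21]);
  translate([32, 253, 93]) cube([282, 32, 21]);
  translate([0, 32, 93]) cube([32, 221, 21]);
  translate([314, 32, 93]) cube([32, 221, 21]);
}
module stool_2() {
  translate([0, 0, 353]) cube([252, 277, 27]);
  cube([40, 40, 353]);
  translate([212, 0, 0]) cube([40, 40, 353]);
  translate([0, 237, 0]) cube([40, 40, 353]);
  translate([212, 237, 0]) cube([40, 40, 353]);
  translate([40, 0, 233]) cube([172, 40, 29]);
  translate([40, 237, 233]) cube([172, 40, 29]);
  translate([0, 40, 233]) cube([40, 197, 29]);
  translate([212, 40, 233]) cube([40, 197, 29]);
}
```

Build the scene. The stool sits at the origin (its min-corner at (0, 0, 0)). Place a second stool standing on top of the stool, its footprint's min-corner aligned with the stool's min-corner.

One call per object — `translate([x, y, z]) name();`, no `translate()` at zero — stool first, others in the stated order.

stool();
translate([0, 0, 385]) stool_2();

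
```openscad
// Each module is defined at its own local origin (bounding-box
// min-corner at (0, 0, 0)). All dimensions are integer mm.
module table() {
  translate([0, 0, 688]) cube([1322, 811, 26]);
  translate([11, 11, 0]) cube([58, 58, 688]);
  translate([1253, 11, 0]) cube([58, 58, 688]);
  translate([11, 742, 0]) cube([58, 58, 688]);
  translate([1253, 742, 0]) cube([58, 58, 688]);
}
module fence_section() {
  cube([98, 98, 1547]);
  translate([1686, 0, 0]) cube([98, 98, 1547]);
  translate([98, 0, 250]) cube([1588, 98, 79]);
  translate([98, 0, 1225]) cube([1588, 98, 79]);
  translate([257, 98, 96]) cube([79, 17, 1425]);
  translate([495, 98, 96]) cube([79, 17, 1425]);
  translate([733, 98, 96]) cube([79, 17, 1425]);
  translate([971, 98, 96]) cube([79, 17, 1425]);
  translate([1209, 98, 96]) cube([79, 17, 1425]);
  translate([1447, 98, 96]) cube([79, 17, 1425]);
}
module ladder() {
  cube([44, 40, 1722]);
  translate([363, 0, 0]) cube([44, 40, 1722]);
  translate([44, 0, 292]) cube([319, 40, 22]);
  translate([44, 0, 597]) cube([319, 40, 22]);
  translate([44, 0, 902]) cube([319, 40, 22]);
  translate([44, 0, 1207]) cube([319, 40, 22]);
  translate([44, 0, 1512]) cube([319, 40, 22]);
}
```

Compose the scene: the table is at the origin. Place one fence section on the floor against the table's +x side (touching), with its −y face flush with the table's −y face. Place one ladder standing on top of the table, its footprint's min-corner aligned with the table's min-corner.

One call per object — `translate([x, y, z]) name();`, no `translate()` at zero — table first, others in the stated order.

table();
translate([1322, 0, 0]) fence_section();
translate([0, 0, 714]) ladder();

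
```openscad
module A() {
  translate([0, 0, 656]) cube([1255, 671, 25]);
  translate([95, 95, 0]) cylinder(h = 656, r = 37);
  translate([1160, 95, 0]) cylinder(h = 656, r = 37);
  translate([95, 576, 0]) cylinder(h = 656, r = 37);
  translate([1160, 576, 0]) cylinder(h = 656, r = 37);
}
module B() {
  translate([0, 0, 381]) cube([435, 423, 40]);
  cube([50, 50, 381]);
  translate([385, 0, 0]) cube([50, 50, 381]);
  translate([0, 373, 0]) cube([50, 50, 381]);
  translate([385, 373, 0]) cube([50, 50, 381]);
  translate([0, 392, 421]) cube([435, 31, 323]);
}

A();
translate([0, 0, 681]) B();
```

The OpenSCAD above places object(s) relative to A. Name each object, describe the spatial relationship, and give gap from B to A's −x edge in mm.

A is a table. B is a chair. The chair is on top of the table. The gap from the chair to the table's −x edge is 0 mm.

The chair's min-x is at 0; the table's min-x is 0; gap = 0 mm.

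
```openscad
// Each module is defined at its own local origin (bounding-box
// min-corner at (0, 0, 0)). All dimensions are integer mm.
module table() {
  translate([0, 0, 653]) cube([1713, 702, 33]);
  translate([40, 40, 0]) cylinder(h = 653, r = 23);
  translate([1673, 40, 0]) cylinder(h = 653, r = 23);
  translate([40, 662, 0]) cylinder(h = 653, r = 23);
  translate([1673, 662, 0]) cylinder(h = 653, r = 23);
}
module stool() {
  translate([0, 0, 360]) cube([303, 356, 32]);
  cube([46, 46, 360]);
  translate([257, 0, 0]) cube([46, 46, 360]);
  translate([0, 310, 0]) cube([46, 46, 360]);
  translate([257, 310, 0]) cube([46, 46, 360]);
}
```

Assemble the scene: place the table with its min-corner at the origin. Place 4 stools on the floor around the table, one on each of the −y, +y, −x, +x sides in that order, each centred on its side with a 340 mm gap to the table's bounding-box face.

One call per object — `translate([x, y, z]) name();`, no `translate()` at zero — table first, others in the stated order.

table();
translate([705, -696, 0]) stool();
translate([705, 1042, 0]) stool();
translate([-643, 173, 0]) stool();
translate([2053, 173, 0]) stool();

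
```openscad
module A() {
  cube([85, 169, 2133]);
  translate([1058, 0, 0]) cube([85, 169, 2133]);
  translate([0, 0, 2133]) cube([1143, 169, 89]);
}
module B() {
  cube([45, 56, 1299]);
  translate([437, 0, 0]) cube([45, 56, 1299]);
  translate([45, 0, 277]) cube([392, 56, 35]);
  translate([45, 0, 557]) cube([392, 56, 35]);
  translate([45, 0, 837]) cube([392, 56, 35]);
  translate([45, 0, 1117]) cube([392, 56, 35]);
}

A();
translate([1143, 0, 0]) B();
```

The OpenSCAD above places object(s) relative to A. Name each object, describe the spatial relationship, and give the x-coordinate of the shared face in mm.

A is a door frame. B is a ladder. The ladder is against the door frame's +x side, with their −y faces flush. The x-coordinate of the shared face is 1143 mm.

The door frame's +x face and the ladder's −x face are both at x = 1143 mm.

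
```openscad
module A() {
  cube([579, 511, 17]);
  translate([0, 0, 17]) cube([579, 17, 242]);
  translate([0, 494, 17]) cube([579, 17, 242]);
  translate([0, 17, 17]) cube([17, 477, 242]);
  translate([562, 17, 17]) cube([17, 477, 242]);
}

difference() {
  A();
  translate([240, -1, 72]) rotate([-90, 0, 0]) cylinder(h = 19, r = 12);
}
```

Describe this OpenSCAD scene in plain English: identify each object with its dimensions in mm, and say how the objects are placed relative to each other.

A is an open storage box with external size 579×511×259 mm and wall thickness 17 mm (the base is also 17 mm thick). The base covers the whole footprint; the four walls stand on the base, with the y-facing walls full-width and the x-facing walls fitting between their inner faces.

The open box has a circular hole of radius 12 mm through its front wall, centred at (x = 240, z = 72).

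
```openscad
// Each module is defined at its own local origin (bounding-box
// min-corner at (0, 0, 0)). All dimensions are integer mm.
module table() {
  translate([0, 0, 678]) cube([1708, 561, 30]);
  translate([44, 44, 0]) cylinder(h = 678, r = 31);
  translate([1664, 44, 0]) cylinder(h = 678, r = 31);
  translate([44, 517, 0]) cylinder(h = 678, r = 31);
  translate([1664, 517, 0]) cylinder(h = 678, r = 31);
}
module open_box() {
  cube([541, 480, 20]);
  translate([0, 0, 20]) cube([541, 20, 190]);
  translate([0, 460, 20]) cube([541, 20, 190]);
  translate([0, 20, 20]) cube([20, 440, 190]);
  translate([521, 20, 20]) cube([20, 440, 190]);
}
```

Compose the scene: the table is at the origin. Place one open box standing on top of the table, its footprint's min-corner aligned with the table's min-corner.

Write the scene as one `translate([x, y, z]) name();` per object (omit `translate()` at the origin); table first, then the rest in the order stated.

table();
translate([0, 0, 708]) open_box();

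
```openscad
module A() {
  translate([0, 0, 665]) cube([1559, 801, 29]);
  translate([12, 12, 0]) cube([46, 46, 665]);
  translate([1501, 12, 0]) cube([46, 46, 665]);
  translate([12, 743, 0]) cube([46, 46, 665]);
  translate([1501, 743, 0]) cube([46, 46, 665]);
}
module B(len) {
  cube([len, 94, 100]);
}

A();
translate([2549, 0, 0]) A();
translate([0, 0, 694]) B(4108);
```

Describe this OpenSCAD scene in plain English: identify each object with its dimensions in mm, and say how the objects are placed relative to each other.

A is a table with a 1559×801 mm rectangular top, 29 mm thick, top surface at z = 694 mm, supported by four 46×46 mm square legs, each inset 12 mm from the nearest pair of top edges, running from the floor.

B is a rectangular beam 4108 mm long (x), 94 mm deep (y), 100 mm thick (z).

The beam spans the tops of two tables placed 990 mm apart, resting at z = 694 mm.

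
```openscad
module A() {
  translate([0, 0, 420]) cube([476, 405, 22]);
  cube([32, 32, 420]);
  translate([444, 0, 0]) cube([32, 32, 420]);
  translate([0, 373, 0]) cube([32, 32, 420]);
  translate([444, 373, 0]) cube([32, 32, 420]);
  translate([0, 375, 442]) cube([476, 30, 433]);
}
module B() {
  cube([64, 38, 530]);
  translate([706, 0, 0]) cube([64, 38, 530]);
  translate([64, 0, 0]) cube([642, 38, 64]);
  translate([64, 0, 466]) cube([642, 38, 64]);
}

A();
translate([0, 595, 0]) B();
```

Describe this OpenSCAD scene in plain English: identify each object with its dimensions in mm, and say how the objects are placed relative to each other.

A is a chair. The seat is a 476×405×22 mm slab with its top at z = 442 mm, on four 32×32 mm corner legs (flush with the seat edges, standing on z = 0). A flat backrest 30 mm thick, 433 mm tall, spans the full seat width and rises from the seat top along its +y edge, rear face flush with the rear of the seat.

B is a picture frame with a 642×402 mm rectangular opening (x by z) and a uniform 64 mm border on every side. Frame depth is 38 mm along y. It is built from two vertical stiles running the full outside height and two horizontal rails spanning the gap between the stiles.

The picture frame is on the floor beside the chair on its +y side.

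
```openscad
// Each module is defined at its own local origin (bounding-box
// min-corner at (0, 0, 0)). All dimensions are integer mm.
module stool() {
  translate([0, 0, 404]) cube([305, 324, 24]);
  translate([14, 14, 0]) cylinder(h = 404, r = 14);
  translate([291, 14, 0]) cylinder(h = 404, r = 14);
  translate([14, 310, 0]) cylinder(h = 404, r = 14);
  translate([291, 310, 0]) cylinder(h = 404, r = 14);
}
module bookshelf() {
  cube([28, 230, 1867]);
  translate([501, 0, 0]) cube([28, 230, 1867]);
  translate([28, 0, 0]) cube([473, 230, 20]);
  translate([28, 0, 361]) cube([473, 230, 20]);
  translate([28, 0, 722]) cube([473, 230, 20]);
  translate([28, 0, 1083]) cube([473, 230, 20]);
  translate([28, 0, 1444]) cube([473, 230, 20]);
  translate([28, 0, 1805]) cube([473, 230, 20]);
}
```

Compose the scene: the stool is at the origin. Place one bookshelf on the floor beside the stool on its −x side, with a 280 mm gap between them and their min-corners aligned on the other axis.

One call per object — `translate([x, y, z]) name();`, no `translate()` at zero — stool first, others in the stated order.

stool();
translate([-809, 0, 0]) bookshelf();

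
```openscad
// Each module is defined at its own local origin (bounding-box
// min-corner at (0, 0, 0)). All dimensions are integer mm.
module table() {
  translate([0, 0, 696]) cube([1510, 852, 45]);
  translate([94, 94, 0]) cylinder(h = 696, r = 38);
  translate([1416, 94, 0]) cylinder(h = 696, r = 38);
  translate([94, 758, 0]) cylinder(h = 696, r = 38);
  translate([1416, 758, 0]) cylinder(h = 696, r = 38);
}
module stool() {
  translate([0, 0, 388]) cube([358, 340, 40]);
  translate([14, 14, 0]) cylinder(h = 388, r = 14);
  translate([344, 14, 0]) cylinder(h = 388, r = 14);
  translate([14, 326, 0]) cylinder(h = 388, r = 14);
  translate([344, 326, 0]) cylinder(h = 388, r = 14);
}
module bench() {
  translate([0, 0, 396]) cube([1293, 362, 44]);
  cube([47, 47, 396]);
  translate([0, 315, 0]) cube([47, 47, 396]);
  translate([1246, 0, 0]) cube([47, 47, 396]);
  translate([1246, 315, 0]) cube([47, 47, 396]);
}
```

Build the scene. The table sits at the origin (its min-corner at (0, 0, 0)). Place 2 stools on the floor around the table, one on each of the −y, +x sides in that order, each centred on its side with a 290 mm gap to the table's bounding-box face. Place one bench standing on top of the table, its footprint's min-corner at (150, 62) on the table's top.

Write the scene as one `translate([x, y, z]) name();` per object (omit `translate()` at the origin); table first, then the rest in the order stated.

table();
translate([576, -630, 0]) stool();
translate([1800, 256, 0]) stool();
translate([150, 62, 741]) bench();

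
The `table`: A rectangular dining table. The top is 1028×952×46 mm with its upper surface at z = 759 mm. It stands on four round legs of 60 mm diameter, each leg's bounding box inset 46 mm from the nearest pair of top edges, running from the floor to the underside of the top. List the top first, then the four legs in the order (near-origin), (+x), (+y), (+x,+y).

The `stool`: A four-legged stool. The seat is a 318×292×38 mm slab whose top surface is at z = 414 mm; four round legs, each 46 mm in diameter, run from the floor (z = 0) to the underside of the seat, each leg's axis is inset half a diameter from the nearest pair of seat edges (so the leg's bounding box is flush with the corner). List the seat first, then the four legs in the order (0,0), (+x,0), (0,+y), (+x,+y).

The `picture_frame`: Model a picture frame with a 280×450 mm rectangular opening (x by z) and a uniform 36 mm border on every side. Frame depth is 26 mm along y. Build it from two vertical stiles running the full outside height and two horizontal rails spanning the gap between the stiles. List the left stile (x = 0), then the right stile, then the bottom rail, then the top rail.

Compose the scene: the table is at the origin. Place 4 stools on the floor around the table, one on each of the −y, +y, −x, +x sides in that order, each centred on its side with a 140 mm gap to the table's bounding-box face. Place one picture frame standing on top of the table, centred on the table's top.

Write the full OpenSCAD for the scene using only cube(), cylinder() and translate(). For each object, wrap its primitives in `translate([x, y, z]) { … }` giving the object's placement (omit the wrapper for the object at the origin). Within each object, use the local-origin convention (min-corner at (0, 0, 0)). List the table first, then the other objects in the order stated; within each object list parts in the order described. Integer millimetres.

translate([0, 0, 713]) cube([1028, 952, 46]);
translate([76, 76, 0]) cylinder(h = 713, r = 30);
translate([952, 76, 0]) cylinder(h = 713, r = 30);
translate([76, 876, 0]) cylinder(h = 713, r = 30);
translate([952, 876, 0]) cylinder(h = 713, r = 30);
translate([355, -432, 0]) {
  translate([0, 0, 376]) cube([318, 292, 38]);
  translate([23, 23, 0]) cylinder(h = 376, r = 23);
  translate([295, 23, 0]) cylinder(h = 376, r = 23);
  translate([23, 269, 0]) cylinder(h = 376, r = 23);
  translate([295, 269, 0]) cylinder(h = 376, r = 23);
}
translate([355, 1092, 0]) {
  translate([0, 0, 376]) cube([318, 292, 38]);
  translate([23, 23, 0]) cylinder(h = 376, r = 23);
  translate([295, 23, 0]) cylinder(h = 376, r = 23);
  translate([23, 269, 0]) cylinder(h = 376, r = 23);
  translate([295, 269, 0]) cylinder(h = 376, r = 23);
}
translate([-458, 330, 0]) {
  translate([0, 0, 376]) cube([318, 292, 38]);
  translate([23, 23, 0]) cylinder(h = 376, r = 23);
  translate([295, 23, 0]) cylinder(h = 376, r = 23);
  translate([23, 269, 0]) cylinder(h = 376, r = 23);
  translate([295, 269, 0]) cylinder(h = 376, r = 23);
}
translate([1168, 330, 0]) {
  translate([0, 0, 376]) cube([318, 292, 38]);
  translate([23, 23, 0]) cylinder(h = 376, r = 23);
  translate([295, 23, 0]) cylinder(h = 376, r = 23);
  translate([23, 269, 0]) cylinder(h = 376, r = 23);
  translate([295, 269, 0]) cylinder(h = 376, r = 23);
}
translate([338, 463, 759]) {
  cube([36, 26, 522]);
  translate([316, 0, 0]) cube([36, 26, 522]);
  translate([36, 0, 0]) cube([280, 26, 36]);
  translate([36, 0, 486]) cube([280, 26, 36]);
}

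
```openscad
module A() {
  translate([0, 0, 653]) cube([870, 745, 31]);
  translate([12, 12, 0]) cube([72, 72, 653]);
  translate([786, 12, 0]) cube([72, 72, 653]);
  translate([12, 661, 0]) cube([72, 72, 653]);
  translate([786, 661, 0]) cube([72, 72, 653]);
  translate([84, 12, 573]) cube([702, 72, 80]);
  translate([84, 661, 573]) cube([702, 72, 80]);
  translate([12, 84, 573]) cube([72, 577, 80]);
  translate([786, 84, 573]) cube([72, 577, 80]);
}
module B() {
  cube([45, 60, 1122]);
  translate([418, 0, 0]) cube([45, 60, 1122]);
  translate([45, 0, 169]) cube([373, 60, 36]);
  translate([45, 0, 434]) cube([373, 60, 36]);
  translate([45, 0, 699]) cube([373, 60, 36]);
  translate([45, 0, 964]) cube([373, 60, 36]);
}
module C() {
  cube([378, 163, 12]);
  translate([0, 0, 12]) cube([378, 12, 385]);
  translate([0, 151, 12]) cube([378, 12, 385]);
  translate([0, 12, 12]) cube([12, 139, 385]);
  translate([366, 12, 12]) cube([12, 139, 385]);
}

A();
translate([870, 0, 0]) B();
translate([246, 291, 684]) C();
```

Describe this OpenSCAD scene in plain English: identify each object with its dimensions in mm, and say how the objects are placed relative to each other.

A is a rectangular dining table. The top is 870×745×31 mm with its upper surface at z = 684 mm. It stands on four 72×72 mm square legs, each inset 12 mm from the nearest pair of top edges, running from the floor to the underside of the top. Four apron rails, 72 mm thick and 80 mm tall, run between adjacent legs with their top edges flush with the underside of the top and their outer faces flush with the legs' outer faces.

B is a straight ladder. Two 45×60 mm vertical rails, 1122 mm tall, stand 463 mm apart (outside-to-outside) with their front faces coplanar on the −y side. 4 rungs, each 60 mm deep and 36 mm tall, span between the inner faces of the rails, front faces flush with the rails. The lowest rung's underside is at z = 169 mm and rungs are spaced 265 mm apart (underside to underside).

C is an open storage box with external size 378×163×397 mm and wall thickness 12 mm (the base is also 12 mm thick). The base covers the whole footprint; the four walls stand on the base, with the y-facing walls full-width and the x-facing walls fitting between their inner faces.

The ladder is against the table's +x side, with their −y faces flush. The open box is on top of the table, centred.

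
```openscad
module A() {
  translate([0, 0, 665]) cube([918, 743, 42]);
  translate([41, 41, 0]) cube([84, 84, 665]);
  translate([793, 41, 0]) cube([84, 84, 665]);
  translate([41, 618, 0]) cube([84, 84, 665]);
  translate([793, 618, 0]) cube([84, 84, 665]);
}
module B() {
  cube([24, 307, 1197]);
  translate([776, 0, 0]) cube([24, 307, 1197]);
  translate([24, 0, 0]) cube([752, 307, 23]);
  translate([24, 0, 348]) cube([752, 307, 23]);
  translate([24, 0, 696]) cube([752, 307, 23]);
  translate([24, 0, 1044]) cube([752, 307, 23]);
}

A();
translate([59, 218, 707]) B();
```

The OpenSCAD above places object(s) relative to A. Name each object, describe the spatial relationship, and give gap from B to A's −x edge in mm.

A is a table. B is a bookshelf. The bookshelf is on top of the table, centred. The gap from the bookshelf to the table's −x edge is 59 mm.

The bookshelf's min-x is at 59; the table's min-x is 0; gap = 59 mm.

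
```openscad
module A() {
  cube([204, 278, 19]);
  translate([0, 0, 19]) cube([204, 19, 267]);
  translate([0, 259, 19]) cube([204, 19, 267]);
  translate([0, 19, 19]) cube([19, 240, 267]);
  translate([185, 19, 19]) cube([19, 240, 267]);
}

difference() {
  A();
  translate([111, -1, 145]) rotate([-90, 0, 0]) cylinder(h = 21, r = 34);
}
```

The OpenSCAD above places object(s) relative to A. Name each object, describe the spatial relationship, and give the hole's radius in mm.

The subtracted cylinder has r = 34 mm.

A is an open box. The open box has a circular hole through its front wall. The hole's radius is 34 mm.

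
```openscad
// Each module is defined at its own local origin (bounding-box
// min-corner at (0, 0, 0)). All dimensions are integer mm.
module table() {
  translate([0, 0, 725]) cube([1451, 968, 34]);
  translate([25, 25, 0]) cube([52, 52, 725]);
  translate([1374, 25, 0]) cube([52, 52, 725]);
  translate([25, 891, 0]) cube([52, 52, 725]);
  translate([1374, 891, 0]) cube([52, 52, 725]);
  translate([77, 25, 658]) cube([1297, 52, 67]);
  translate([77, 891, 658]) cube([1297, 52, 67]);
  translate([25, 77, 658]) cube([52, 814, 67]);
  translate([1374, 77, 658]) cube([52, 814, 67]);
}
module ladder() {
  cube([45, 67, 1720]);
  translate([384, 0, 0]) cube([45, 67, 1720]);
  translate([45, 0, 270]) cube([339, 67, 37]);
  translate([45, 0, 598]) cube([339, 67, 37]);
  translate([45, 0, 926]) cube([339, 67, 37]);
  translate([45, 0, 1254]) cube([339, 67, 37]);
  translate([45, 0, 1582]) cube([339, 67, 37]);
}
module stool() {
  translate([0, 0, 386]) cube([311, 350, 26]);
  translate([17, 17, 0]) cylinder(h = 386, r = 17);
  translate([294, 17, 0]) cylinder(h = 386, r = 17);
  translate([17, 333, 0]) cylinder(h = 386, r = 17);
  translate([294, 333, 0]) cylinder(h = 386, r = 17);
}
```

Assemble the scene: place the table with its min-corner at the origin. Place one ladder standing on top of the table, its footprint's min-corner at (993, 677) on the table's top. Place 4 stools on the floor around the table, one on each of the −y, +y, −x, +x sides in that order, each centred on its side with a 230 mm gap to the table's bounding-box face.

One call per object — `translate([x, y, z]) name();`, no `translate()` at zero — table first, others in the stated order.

table();
translate([993, 677, 759]) ladder();
translate([570, -580, 0]) stool();
translate([570, 1198, 0]) stool();
translate([-541, 309, 0]) stool();
translate([1681, 309, 0]) stool();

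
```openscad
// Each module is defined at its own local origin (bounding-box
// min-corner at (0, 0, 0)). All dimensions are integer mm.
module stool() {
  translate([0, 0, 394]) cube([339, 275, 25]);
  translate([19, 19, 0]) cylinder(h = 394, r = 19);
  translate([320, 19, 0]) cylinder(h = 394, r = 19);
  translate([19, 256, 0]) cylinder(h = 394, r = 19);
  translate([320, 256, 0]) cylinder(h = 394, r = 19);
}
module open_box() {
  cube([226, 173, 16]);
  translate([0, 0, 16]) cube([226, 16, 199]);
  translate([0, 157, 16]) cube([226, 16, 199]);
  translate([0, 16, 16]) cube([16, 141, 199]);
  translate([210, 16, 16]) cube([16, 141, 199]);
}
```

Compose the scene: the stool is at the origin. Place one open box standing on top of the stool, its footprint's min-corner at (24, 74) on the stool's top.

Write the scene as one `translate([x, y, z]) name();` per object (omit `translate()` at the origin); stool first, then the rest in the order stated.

stool();
translate([24, 74, 419]) open_box();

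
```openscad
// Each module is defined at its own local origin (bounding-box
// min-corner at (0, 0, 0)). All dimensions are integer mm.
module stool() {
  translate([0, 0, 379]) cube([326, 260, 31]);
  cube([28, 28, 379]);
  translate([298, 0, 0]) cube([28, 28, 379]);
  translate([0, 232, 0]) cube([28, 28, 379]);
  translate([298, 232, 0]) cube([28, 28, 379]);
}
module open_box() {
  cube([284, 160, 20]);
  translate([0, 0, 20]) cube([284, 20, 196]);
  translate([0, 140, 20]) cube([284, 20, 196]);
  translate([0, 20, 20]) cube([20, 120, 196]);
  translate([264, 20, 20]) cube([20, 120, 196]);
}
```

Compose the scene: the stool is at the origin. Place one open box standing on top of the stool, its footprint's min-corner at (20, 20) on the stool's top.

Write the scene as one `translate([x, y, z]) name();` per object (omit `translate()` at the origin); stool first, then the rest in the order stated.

stool();
translate([20, 20, 410]) open_box();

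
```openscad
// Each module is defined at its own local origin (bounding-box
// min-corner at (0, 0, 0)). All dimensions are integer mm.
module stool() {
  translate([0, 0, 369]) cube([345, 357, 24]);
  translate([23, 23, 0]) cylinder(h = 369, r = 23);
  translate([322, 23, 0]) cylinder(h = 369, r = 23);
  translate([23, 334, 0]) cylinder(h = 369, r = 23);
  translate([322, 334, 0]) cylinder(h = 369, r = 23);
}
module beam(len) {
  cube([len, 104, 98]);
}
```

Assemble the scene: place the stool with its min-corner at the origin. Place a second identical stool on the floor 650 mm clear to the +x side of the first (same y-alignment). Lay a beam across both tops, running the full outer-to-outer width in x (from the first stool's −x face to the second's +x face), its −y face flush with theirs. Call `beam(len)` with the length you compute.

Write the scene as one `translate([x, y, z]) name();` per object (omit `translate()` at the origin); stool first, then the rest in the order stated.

stool();
translate([995, 0, 0]) stool();
translate([0, 0, 393]) beam(1340);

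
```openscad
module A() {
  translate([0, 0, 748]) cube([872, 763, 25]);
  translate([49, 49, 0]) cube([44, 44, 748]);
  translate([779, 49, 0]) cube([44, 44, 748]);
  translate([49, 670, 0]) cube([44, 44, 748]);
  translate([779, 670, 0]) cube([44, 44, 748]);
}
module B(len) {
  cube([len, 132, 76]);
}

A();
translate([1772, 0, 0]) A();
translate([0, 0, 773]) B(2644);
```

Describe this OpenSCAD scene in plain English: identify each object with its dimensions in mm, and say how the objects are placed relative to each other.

A is a rectangular dining table. The top is 872×763×25 mm with its upper surface at z = 773 mm. It stands on four 44×44 mm square legs, each inset 49 mm from the nearest pair of top edges, running from the floor to the underside of the top.

B is a rectangular beam 2644 mm long (x), 132 mm deep (y), 76 mm thick (z).

The beam spans the tops of two tables placed 900 mm apart, resting at z = 773 mm.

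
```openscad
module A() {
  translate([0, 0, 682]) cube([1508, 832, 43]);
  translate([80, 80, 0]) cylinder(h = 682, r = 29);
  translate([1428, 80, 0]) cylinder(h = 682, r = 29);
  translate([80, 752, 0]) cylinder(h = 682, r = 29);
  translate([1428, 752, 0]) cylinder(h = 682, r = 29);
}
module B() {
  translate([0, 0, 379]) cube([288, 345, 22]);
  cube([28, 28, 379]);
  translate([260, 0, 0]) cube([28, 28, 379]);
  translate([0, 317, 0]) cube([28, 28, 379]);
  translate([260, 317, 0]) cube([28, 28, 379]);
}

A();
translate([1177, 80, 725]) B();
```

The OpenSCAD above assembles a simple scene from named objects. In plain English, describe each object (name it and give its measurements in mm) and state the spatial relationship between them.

A is a table: top 1508 mm (x) × 832 mm (y), 43 mm thick, upper face at z = 725 mm, on four round legs of 58 mm diameter, each leg's bounding box inset 51 mm from the nearest pair of top edges, running from z = 0 to the bottom of the top.

B is a four-legged stool. The seat is 288×345 mm, 22 mm thick, top at z = 401 mm. It stands on four square legs, each 28×28 mm in cross-section, from z = 0 to the seat underside, each flush with a corner of the seat.

The stool is on top of the table.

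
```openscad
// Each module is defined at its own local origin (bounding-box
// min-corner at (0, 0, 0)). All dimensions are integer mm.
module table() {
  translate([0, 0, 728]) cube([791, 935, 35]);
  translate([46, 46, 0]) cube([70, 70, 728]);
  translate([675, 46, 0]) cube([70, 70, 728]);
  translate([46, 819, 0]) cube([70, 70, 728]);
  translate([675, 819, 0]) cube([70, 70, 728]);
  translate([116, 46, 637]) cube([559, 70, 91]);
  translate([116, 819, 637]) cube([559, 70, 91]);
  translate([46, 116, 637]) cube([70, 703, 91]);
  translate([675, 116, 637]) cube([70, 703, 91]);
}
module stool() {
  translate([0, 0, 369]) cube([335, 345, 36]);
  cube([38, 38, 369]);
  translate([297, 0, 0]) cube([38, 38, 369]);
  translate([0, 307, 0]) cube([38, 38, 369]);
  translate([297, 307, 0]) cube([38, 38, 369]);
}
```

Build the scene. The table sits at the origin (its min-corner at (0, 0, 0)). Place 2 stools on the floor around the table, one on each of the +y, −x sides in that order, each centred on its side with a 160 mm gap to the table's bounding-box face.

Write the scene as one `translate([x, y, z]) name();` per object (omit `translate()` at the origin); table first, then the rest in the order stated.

table();
translate([228, 1095, 0]) stool();
translate([-495, 295, 0]) stool();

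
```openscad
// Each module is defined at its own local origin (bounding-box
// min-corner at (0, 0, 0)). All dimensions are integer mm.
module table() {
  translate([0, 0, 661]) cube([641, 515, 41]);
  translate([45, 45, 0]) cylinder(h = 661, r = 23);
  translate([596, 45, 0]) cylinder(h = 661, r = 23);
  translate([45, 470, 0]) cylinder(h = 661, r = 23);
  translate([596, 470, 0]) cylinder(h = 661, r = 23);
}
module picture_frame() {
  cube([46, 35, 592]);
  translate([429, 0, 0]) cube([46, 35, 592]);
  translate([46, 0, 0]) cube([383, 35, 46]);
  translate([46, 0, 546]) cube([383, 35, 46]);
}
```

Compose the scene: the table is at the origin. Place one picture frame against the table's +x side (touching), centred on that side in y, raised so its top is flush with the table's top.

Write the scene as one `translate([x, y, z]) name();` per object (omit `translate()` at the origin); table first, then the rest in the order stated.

table();
translate([641, 240, 110]) picture_frame();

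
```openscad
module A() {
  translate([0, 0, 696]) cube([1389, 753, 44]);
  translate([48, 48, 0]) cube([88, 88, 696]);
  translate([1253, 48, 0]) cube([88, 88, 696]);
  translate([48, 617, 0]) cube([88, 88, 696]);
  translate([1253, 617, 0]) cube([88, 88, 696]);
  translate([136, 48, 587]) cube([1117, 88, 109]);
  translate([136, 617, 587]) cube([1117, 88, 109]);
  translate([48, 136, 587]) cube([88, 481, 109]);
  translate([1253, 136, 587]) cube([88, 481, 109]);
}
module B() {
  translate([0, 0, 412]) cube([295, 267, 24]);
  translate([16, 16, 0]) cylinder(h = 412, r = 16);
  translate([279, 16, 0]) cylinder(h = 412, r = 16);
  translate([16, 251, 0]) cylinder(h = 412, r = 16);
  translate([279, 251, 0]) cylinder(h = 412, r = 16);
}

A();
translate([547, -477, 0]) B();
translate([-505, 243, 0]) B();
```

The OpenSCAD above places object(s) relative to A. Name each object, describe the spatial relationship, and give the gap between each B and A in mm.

A is a table. B is a stool. Two stools sit around the table at the −y, −x sides. The gap between each stool and the table is 210 mm.

Each stool's nearest face is 210 mm from the table's bounding box.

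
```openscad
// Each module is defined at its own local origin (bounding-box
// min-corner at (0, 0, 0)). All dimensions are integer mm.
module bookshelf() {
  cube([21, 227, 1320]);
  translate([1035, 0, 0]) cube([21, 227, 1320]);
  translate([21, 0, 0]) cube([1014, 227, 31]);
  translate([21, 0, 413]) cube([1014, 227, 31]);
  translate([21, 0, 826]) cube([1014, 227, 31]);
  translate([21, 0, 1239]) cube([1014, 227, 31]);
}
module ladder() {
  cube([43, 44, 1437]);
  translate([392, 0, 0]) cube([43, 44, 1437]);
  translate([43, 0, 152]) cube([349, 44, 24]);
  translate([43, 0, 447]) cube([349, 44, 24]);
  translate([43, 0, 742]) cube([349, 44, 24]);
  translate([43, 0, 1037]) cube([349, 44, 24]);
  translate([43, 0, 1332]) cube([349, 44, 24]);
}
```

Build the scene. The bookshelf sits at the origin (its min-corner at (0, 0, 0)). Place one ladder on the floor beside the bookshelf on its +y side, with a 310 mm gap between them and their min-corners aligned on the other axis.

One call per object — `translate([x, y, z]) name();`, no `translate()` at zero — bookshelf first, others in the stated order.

bookshelf();
translate([0, 537, 0]) ladder();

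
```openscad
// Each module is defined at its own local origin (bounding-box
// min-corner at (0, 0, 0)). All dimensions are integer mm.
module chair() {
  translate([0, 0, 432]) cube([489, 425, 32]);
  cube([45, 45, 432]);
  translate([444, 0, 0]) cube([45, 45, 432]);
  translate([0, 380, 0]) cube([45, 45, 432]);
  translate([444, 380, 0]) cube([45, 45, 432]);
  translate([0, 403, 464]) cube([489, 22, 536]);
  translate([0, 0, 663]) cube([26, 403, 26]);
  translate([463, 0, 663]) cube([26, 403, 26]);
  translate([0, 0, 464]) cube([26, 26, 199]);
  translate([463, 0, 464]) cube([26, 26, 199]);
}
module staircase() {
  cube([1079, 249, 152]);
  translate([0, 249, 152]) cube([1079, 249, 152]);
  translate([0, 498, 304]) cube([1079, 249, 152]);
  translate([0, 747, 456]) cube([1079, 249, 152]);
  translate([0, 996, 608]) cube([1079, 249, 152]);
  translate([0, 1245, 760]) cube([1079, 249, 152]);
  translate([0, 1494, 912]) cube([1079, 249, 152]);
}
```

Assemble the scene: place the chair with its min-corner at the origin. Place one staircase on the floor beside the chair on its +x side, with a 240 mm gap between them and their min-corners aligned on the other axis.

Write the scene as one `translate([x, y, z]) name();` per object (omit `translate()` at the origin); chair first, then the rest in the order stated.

chair();
translate([729, 0, 0]) staircase();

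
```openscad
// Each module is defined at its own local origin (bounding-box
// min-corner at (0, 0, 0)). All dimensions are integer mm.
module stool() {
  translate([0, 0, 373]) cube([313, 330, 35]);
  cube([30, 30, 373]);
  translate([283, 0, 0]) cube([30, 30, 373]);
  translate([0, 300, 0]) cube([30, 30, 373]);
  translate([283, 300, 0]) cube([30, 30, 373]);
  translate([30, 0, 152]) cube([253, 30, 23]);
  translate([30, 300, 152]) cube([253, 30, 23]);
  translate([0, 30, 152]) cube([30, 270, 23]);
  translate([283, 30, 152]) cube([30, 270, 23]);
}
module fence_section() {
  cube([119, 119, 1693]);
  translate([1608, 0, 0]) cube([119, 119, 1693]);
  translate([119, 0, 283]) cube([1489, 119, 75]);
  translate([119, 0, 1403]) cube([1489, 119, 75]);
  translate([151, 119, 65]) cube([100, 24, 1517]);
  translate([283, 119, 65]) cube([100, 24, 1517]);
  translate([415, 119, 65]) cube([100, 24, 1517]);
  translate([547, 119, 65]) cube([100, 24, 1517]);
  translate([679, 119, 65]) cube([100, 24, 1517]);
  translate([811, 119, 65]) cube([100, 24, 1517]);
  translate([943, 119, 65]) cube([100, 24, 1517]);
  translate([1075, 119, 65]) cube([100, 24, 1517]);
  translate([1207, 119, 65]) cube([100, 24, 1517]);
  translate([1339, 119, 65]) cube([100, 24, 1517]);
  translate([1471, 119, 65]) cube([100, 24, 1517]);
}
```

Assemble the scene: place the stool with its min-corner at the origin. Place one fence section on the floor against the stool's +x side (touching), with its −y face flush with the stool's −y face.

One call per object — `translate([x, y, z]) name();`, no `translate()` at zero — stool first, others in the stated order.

stool();
translate([313, 0, 0]) fence_section();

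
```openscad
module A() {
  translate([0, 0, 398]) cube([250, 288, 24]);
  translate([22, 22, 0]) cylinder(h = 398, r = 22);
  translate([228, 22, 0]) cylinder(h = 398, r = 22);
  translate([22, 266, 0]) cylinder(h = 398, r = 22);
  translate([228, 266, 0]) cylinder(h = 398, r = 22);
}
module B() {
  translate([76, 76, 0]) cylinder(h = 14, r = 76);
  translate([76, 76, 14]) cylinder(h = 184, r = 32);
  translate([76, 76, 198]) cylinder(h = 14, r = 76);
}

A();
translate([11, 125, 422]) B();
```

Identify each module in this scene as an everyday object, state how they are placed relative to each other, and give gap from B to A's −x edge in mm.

A is a stool. B is a spool. The spool is on top of the stool. The gap from the spool to the stool's −x edge is 11 mm.

The spool's min-x is at 11; the stool's min-x is 0; gap = 11 mm.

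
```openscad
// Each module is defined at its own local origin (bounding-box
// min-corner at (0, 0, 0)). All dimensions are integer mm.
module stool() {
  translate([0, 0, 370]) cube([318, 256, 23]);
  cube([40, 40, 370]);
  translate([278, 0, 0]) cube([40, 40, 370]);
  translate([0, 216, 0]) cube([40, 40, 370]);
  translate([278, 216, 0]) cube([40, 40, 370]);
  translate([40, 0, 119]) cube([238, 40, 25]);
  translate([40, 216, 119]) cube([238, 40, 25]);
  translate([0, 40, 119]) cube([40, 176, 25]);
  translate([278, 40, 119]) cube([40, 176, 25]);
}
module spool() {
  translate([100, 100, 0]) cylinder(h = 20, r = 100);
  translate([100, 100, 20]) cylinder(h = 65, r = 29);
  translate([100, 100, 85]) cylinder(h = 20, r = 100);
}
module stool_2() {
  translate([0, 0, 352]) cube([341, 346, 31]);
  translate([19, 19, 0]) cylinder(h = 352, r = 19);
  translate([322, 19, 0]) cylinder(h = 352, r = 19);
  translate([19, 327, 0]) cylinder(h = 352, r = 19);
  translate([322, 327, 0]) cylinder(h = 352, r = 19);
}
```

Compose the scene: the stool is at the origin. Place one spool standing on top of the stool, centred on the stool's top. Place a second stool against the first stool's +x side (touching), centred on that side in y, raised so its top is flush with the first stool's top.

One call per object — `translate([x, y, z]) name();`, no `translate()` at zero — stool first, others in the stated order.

stool();
translate([59, 28, 393]) spool();
translate([318, -45, 10]) stool_2();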